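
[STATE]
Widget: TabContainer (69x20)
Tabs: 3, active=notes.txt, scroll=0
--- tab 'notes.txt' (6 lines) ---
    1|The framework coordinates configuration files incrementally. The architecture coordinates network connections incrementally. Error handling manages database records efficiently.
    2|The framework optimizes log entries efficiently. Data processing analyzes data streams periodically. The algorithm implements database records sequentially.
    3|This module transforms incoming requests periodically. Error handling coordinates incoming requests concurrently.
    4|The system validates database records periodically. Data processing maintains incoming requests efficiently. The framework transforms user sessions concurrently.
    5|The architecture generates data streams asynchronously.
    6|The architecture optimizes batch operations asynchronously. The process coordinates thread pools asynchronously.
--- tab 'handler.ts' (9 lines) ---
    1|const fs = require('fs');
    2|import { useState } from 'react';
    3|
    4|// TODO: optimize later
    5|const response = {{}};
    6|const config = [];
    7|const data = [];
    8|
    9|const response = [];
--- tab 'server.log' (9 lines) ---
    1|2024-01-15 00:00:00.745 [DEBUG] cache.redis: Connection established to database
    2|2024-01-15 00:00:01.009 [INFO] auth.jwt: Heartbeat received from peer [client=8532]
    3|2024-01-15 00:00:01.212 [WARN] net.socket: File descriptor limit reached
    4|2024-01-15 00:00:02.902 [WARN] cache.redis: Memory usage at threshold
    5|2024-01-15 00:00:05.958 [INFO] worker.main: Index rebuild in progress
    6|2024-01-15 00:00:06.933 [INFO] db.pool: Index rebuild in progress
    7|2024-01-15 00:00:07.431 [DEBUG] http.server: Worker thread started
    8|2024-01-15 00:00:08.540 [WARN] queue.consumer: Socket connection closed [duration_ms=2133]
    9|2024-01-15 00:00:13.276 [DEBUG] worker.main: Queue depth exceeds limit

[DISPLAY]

[notes.txt]│ handler.ts │ server.log                                 
─────────────────────────────────────────────────────────────────────
The framework coordinates configuration files incrementally. The arch
The framework optimizes log entries efficiently. Data processing anal
This module transforms incoming requests periodically. Error handling
The system validates database records periodically. Data processing m
The architecture generates data streams asynchronously.              
The architecture optimizes batch operations asynchronously. The proce
                                                                     
                                                                     
                                                                     
                                                                     
                                                                     
                                                                     
                                                                     
                                                                     
                                                                     
                                                                     
                                                                     
                                                                     


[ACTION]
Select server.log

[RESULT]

 notes.txt │ handler.ts │[server.log]                                
─────────────────────────────────────────────────────────────────────
2024-01-15 00:00:00.745 [DEBUG] cache.redis: Connection established t
2024-01-15 00:00:01.009 [INFO] auth.jwt: Heartbeat received from peer
2024-01-15 00:00:01.212 [WARN] net.socket: File descriptor limit reac
2024-01-15 00:00:02.902 [WARN] cache.redis: Memory usage at threshold
2024-01-15 00:00:05.958 [INFO] worker.main: Index rebuild in progress
2024-01-15 00:00:06.933 [INFO] db.pool: Index rebuild in progress    
2024-01-15 00:00:07.431 [DEBUG] http.server: Worker thread started   
2024-01-15 00:00:08.540 [WARN] queue.consumer: Socket connection clos
2024-01-15 00:00:13.276 [DEBUG] worker.main: Queue depth exceeds limi
                                                                     
                                                                     
                                                                     
                                                                     
                                                                     
                                                                     
                                                                     
                                                                     
                                                                     


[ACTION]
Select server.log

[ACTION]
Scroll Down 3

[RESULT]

 notes.txt │ handler.ts │[server.log]                                
─────────────────────────────────────────────────────────────────────
2024-01-15 00:00:02.902 [WARN] cache.redis: Memory usage at threshold
2024-01-15 00:00:05.958 [INFO] worker.main: Index rebuild in progress
2024-01-15 00:00:06.933 [INFO] db.pool: Index rebuild in progress    
2024-01-15 00:00:07.431 [DEBUG] http.server: Worker thread started   
2024-01-15 00:00:08.540 [WARN] queue.consumer: Socket connection clos
2024-01-15 00:00:13.276 [DEBUG] worker.main: Queue depth exceeds limi
                                                                     
                                                                     
                                                                     
                                                                     
                                                                     
                                                                     
                                                                     
                                                                     
                                                                     
                                                                     
                                                                     
                                                                     


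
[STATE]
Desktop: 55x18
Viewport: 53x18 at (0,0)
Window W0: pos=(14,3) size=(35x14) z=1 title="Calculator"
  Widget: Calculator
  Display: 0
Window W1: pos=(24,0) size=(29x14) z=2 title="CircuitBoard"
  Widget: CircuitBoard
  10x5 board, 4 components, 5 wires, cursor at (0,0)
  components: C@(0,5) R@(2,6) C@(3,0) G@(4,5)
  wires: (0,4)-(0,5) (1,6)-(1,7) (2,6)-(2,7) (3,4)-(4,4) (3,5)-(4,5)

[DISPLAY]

                        ┏━━━━━━━━━━━━━━━━━━━━━━━━━━━┓
                        ┃ CircuitBoard              ┃
                        ┠───────────────────────────┨
              ┏━━━━━━━━━┃   0 1 2 3 4 5 6 7 8 9     ┃
              ┃ Calculat┃0  [.]              · ─ C  ┃
              ┠─────────┃                           ┃
              ┃         ┃1                          ┃
              ┃┌───┬───┬┃                           ┃
              ┃│ 7 │ 8 │┃2                          ┃
              ┃├───┼───┼┃                           ┃
              ┃│ 4 │ 5 │┃3   C               ·   ·  ┃
              ┃├───┼───┼┃                    │   │  ┃
              ┃│ 1 │ 2 │┃4                   ·   G  ┃
              ┃├───┼───┼┗━━━━━━━━━━━━━━━━━━━━━━━━━━━┛
              ┃│ 0 │ . │ = │ + │                ┃    
              ┃└───┴───┴───┴───┘                ┃    
              ┗━━━━━━━━━━━━━━━━━━━━━━━━━━━━━━━━━┛    
                                                     


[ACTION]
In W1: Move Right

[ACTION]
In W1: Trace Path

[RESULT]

                        ┏━━━━━━━━━━━━━━━━━━━━━━━━━━━┓
                        ┃ CircuitBoard              ┃
                        ┠───────────────────────────┨
              ┏━━━━━━━━━┃   0 1 2 3 4 5 6 7 8 9     ┃
              ┃ Calculat┃0      [.]          · ─ C  ┃
              ┠─────────┃                           ┃
              ┃         ┃1                          ┃
              ┃┌───┬───┬┃                           ┃
              ┃│ 7 │ 8 │┃2                          ┃
              ┃├───┼───┼┃                           ┃
              ┃│ 4 │ 5 │┃3   C               ·   ·  ┃
              ┃├───┼───┼┃                    │   │  ┃
              ┃│ 1 │ 2 │┃4                   ·   G  ┃
              ┃├───┼───┼┗━━━━━━━━━━━━━━━━━━━━━━━━━━━┛
              ┃│ 0 │ . │ = │ + │                ┃    
              ┃└───┴───┴───┴───┘                ┃    
              ┗━━━━━━━━━━━━━━━━━━━━━━━━━━━━━━━━━┛    
                                                     


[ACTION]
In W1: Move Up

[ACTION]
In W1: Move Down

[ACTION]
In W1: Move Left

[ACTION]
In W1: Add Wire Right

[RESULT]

                        ┏━━━━━━━━━━━━━━━━━━━━━━━━━━━┓
                        ┃ CircuitBoard              ┃
                        ┠───────────────────────────┨
              ┏━━━━━━━━━┃   0 1 2 3 4 5 6 7 8 9     ┃
              ┃ Calculat┃0                   · ─ C  ┃
              ┠─────────┃                           ┃
              ┃         ┃1  [.]─ ·                  ┃
              ┃┌───┬───┬┃                           ┃
              ┃│ 7 │ 8 │┃2                          ┃
              ┃├───┼───┼┃                           ┃
              ┃│ 4 │ 5 │┃3   C               ·   ·  ┃
              ┃├───┼───┼┃                    │   │  ┃
              ┃│ 1 │ 2 │┃4                   ·   G  ┃
              ┃├───┼───┼┗━━━━━━━━━━━━━━━━━━━━━━━━━━━┛
              ┃│ 0 │ . │ = │ + │                ┃    
              ┃└───┴───┴───┴───┘                ┃    
              ┗━━━━━━━━━━━━━━━━━━━━━━━━━━━━━━━━━┛    
                                                     


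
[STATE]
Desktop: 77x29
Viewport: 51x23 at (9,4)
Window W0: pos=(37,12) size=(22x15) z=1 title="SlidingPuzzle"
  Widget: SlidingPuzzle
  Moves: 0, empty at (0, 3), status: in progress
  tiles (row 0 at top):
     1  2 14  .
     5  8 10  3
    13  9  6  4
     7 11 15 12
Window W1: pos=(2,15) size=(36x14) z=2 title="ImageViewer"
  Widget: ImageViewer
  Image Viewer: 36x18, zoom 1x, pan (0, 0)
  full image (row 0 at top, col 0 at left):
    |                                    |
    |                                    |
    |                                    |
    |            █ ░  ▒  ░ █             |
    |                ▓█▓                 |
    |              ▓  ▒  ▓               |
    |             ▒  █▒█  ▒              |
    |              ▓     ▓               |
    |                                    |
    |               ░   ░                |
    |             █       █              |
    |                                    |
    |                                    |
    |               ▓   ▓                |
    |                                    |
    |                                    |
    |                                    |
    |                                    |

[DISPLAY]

                                                   
                                                   
                                                   
                                                   
                                                   
                                                   
                                                   
                                                   
                            ┏━━━━━━━━━━━━━━━━━━━━┓ 
                            ┃ SlidingPuzzle      ┃ 
                            ┠────────────────────┨ 
━━━━━━━━━━━━━━━━━━━━━━━━━━━━┓┌────┬────┬────┬────┃ 
Viewer                      ┃│  1 │  2 │ 14 │    ┃ 
────────────────────────────┨├────┼────┼────┼────┃ 
                            ┃│  5 │  8 │ 10 │  3 ┃ 
                            ┃├────┼────┼────┼────┃ 
                            ┃│ 13 │  9 │  6 │  4 ┃ 
      █ ░  ▒  ░ █           ┃├────┼────┼────┼────┃ 
          ▓█▓               ┃│  7 │ 11 │ 15 │ 12 ┃ 
        ▓  ▒  ▓             ┃└────┴────┴────┴────┃ 
       ▒  █▒█  ▒            ┃Moves: 0            ┃ 
        ▓     ▓             ┃                    ┃ 
                            ┃━━━━━━━━━━━━━━━━━━━━┛ 


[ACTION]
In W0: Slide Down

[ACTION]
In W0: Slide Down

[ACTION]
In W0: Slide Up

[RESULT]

                                                   
                                                   
                                                   
                                                   
                                                   
                                                   
                                                   
                                                   
                            ┏━━━━━━━━━━━━━━━━━━━━┓ 
                            ┃ SlidingPuzzle      ┃ 
                            ┠────────────────────┨ 
━━━━━━━━━━━━━━━━━━━━━━━━━━━━┓┌────┬────┬────┬────┃ 
Viewer                      ┃│  1 │  2 │ 14 │  3 ┃ 
────────────────────────────┨├────┼────┼────┼────┃ 
                            ┃│  5 │  8 │ 10 │    ┃ 
                            ┃├────┼────┼────┼────┃ 
                            ┃│ 13 │  9 │  6 │  4 ┃ 
      █ ░  ▒  ░ █           ┃├────┼────┼────┼────┃ 
          ▓█▓               ┃│  7 │ 11 │ 15 │ 12 ┃ 
        ▓  ▒  ▓             ┃└────┴────┴────┴────┃ 
       ▒  █▒█  ▒            ┃Moves: 1            ┃ 
        ▓     ▓             ┃                    ┃ 
                            ┃━━━━━━━━━━━━━━━━━━━━┛ 


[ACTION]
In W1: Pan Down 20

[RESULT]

                                                   
                                                   
                                                   
                                                   
                                                   
                                                   
                                                   
                                                   
                            ┏━━━━━━━━━━━━━━━━━━━━┓ 
                            ┃ SlidingPuzzle      ┃ 
                            ┠────────────────────┨ 
━━━━━━━━━━━━━━━━━━━━━━━━━━━━┓┌────┬────┬────┬────┃ 
Viewer                      ┃│  1 │  2 │ 14 │  3 ┃ 
────────────────────────────┨├────┼────┼────┼────┃ 
                            ┃│  5 │  8 │ 10 │    ┃ 
                            ┃├────┼────┼────┼────┃ 
                            ┃│ 13 │  9 │  6 │  4 ┃ 
                            ┃├────┼────┼────┼────┃ 
                            ┃│  7 │ 11 │ 15 │ 12 ┃ 
                            ┃└────┴────┴────┴────┃ 
                            ┃Moves: 1            ┃ 
                            ┃                    ┃ 
                            ┃━━━━━━━━━━━━━━━━━━━━┛ 


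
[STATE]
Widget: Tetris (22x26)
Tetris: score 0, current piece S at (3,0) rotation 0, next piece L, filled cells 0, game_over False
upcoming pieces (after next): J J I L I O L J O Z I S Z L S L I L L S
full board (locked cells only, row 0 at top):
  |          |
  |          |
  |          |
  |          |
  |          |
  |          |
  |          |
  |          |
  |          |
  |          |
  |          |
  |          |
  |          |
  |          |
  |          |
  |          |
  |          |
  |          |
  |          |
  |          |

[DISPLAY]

    ░░    │Next:      
   ░░     │  ▒        
          │▒▒▒        
          │           
          │           
          │           
          │Score:     
          │0          
          │           
          │           
          │           
          │           
          │           
          │           
          │           
          │           
          │           
          │           
          │           
          │           
          │           
          │           
          │           
          │           
          │           
          │           


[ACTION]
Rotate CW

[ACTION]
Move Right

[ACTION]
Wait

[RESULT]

          │Next:      
    ░     │  ▒        
    ░░    │▒▒▒        
     ░    │           
          │           
          │           
          │Score:     
          │0          
          │           
          │           
          │           
          │           
          │           
          │           
          │           
          │           
          │           
          │           
          │           
          │           
          │           
          │           
          │           
          │           
          │           
          │           


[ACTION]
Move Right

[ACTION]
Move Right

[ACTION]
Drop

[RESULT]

          │Next:      
          │  ▒        
      ░   │▒▒▒        
      ░░  │           
       ░  │           
          │           
          │Score:     
          │0          
          │           
          │           
          │           
          │           
          │           
          │           
          │           
          │           
          │           
          │           
          │           
          │           
          │           
          │           
          │           
          │           
          │           
          │           


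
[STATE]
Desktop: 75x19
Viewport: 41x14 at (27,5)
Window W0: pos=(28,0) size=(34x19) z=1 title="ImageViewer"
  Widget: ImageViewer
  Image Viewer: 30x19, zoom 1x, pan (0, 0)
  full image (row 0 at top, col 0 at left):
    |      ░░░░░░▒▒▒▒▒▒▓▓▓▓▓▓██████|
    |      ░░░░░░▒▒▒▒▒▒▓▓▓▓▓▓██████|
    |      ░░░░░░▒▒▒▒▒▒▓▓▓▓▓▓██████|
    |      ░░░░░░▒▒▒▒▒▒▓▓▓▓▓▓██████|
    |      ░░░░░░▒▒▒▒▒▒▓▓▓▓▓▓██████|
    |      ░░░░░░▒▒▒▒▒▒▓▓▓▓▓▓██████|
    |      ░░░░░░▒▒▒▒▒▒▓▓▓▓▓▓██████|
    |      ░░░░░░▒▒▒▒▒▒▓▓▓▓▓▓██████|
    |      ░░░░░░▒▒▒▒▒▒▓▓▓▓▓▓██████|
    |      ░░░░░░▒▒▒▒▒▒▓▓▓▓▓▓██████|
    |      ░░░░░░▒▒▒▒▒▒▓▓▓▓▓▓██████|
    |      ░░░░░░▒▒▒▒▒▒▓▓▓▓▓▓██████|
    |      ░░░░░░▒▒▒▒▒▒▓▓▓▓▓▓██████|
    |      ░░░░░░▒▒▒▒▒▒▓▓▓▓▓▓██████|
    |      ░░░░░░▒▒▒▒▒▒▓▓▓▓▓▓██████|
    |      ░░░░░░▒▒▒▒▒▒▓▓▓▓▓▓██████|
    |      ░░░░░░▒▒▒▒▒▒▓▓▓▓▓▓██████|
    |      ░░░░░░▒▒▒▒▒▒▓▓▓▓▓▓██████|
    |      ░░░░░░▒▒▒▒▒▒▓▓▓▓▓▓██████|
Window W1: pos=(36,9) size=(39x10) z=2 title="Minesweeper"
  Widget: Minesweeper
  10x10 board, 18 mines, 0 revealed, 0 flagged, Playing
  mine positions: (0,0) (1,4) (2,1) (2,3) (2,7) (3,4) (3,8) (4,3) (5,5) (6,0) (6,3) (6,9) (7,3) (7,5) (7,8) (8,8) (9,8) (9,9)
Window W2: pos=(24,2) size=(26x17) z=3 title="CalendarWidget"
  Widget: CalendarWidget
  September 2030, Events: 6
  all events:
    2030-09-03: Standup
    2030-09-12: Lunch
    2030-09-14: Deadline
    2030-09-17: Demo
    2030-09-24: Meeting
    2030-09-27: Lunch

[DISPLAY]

   September 2030     ┃▓▓▓██████  ┃      
 Tu We Th Fr Sa Su    ┃▓▓▓██████  ┃      
                 1    ┃▓▓▓██████  ┃      
  3*  4  5  6  7  8   ┃▓▓▓██████  ┃      
 10 11 12* 13 14* 15  ┃━━━━━━━━━━━━━━━━━━
 17* 18 19 20 21 22   ┃                  
 24* 25 26 27* 28 29  ┃──────────────────
                      ┃                  
                      ┃                  
                      ┃                  
                      ┃                  
                      ┃                  
                      ┃                  
━━━━━━━━━━━━━━━━━━━━━━┛━━━━━━━━━━━━━━━━━━


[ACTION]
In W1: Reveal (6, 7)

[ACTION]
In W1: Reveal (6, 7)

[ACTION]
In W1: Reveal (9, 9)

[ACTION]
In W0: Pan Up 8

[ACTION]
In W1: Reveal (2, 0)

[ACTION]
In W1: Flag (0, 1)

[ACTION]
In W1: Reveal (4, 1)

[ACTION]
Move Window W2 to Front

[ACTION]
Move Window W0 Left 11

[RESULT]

   September 2030     ┃┃                 
 Tu We Th Fr Sa Su    ┃┃                 
                 1    ┃┃                 
  3*  4  5  6  7  8   ┃┃                 
 10 11 12* 13 14* 15  ┃━━━━━━━━━━━━━━━━━━
 17* 18 19 20 21 22   ┃                  
 24* 25 26 27* 28 29  ┃──────────────────
                      ┃                  
                      ┃                  
                      ┃                  
                      ┃                  
                      ┃                  
                      ┃                  
━━━━━━━━━━━━━━━━━━━━━━┛━━━━━━━━━━━━━━━━━━


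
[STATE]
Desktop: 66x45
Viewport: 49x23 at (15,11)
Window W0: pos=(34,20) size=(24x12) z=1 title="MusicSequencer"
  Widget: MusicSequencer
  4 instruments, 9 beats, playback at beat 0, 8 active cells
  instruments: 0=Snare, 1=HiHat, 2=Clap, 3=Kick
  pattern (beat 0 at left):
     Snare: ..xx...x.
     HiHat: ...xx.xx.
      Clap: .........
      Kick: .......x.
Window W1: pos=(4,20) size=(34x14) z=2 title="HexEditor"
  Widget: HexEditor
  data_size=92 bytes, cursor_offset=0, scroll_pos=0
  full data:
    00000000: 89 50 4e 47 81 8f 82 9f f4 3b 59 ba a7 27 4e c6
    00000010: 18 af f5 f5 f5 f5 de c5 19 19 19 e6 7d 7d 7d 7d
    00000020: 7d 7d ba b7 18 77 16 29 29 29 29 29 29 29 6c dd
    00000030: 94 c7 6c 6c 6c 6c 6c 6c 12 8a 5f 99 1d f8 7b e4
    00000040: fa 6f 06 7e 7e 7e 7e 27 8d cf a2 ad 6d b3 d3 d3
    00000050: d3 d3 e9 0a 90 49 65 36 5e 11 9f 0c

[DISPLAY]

                                                 
                                                 
                                                 
                                                 
                                                 
                                                 
                                                 
                                                 
                                                 
━━━━━━━━━━━━━━━━━━━━━━┓━━━━━━━━━━━━━━━━━━━┓      
                      ┃sicSequencer       ┃      
──────────────────────┨───────────────────┨      
89 50 4e 47 81 8f 82 9┃   ▼12345678       ┃      
18 af f5 f5 f5 f5 de c┃are··██···█·       ┃      
7d 7d ba b7 18 77 16 2┃Hat···██·██·       ┃      
94 c7 6c 6c 6c 6c 6c 6┃lap·········       ┃      
fa 6f 06 7e 7e 7e 7e 2┃ick·······█·       ┃      
d3 d3 e9 0a 90 49 65 3┃                   ┃      
                      ┃                   ┃      
                      ┃                   ┃      
                      ┃━━━━━━━━━━━━━━━━━━━┛      
                      ┃                          
━━━━━━━━━━━━━━━━━━━━━━┛                          


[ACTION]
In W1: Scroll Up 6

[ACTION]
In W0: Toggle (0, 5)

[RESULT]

                                                 
                                                 
                                                 
                                                 
                                                 
                                                 
                                                 
                                                 
                                                 
━━━━━━━━━━━━━━━━━━━━━━┓━━━━━━━━━━━━━━━━━━━┓      
                      ┃sicSequencer       ┃      
──────────────────────┨───────────────────┨      
89 50 4e 47 81 8f 82 9┃   ▼12345678       ┃      
18 af f5 f5 f5 f5 de c┃are··██·█·█·       ┃      
7d 7d ba b7 18 77 16 2┃Hat···██·██·       ┃      
94 c7 6c 6c 6c 6c 6c 6┃lap·········       ┃      
fa 6f 06 7e 7e 7e 7e 2┃ick·······█·       ┃      
d3 d3 e9 0a 90 49 65 3┃                   ┃      
                      ┃                   ┃      
                      ┃                   ┃      
                      ┃━━━━━━━━━━━━━━━━━━━┛      
                      ┃                          
━━━━━━━━━━━━━━━━━━━━━━┛                          


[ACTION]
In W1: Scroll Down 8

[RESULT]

                                                 
                                                 
                                                 
                                                 
                                                 
                                                 
                                                 
                                                 
                                                 
━━━━━━━━━━━━━━━━━━━━━━┓━━━━━━━━━━━━━━━━━━━┓      
                      ┃sicSequencer       ┃      
──────────────────────┨───────────────────┨      
d3 d3 e9 0a 90 49 65 3┃   ▼12345678       ┃      
                      ┃are··██·█·█·       ┃      
                      ┃Hat···██·██·       ┃      
                      ┃lap·········       ┃      
                      ┃ick·······█·       ┃      
                      ┃                   ┃      
                      ┃                   ┃      
                      ┃                   ┃      
                      ┃━━━━━━━━━━━━━━━━━━━┛      
                      ┃                          
━━━━━━━━━━━━━━━━━━━━━━┛                          


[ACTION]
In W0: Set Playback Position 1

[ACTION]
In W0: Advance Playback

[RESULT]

                                                 
                                                 
                                                 
                                                 
                                                 
                                                 
                                                 
                                                 
                                                 
━━━━━━━━━━━━━━━━━━━━━━┓━━━━━━━━━━━━━━━━━━━┓      
                      ┃sicSequencer       ┃      
──────────────────────┨───────────────────┨      
d3 d3 e9 0a 90 49 65 3┃   01▼345678       ┃      
                      ┃are··██·█·█·       ┃      
                      ┃Hat···██·██·       ┃      
                      ┃lap·········       ┃      
                      ┃ick·······█·       ┃      
                      ┃                   ┃      
                      ┃                   ┃      
                      ┃                   ┃      
                      ┃━━━━━━━━━━━━━━━━━━━┛      
                      ┃                          
━━━━━━━━━━━━━━━━━━━━━━┛                          


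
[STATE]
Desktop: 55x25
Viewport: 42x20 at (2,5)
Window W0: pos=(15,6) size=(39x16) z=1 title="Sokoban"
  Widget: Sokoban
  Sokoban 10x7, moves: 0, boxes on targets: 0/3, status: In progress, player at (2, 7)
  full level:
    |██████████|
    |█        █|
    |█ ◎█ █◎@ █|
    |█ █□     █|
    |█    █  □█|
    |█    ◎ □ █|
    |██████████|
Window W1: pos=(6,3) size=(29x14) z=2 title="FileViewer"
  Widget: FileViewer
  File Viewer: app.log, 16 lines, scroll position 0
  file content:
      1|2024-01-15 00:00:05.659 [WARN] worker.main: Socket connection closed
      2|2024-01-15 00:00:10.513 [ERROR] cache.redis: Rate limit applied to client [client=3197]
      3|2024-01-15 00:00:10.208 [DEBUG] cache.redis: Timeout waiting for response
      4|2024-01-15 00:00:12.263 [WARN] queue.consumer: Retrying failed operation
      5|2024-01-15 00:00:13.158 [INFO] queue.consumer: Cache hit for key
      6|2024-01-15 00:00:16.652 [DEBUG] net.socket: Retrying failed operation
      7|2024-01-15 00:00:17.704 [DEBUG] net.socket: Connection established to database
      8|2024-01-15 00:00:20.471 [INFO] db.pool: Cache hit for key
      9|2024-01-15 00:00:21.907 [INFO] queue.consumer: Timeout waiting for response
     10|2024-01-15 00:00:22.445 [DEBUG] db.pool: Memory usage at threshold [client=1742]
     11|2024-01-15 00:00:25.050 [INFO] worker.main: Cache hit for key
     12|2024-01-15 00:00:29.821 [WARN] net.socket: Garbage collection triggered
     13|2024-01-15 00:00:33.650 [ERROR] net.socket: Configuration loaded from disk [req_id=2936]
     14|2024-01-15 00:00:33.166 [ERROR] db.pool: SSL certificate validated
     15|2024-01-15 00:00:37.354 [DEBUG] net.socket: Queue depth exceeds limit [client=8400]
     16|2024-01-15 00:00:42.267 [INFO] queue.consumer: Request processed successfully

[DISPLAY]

    ┠───────────────────────────┨         
    ┃2024-01-15 00:00:05.659 [W▲┃━━━━━━━━━
    ┃2024-01-15 00:00:10.513 [E█┃         
    ┃2024-01-15 00:00:10.208 [D░┃─────────
    ┃2024-01-15 00:00:12.263 [W░┃         
    ┃2024-01-15 00:00:13.158 [I░┃         
    ┃2024-01-15 00:00:16.652 [D░┃         
    ┃2024-01-15 00:00:17.704 [D░┃         
    ┃2024-01-15 00:00:20.471 [I░┃         
    ┃2024-01-15 00:00:21.907 [I░┃         
    ┃2024-01-15 00:00:22.445 [D▼┃         
    ┗━━━━━━━━━━━━━━━━━━━━━━━━━━━┛         
             ┃                            
             ┃                            
             ┃                            
             ┃                            
             ┗━━━━━━━━━━━━━━━━━━━━━━━━━━━━
                                          
                                          
                                          


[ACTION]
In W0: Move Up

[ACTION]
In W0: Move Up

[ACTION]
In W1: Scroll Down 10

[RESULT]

    ┠───────────────────────────┨         
    ┃2024-01-15 00:00:17.704 [D▲┃━━━━━━━━━
    ┃2024-01-15 00:00:20.471 [I░┃         
    ┃2024-01-15 00:00:21.907 [I░┃─────────
    ┃2024-01-15 00:00:22.445 [D░┃         
    ┃2024-01-15 00:00:25.050 [I░┃         
    ┃2024-01-15 00:00:29.821 [W░┃         
    ┃2024-01-15 00:00:33.650 [E░┃         
    ┃2024-01-15 00:00:33.166 [E░┃         
    ┃2024-01-15 00:00:37.354 [D█┃         
    ┃2024-01-15 00:00:42.267 [I▼┃         
    ┗━━━━━━━━━━━━━━━━━━━━━━━━━━━┛         
             ┃                            
             ┃                            
             ┃                            
             ┃                            
             ┗━━━━━━━━━━━━━━━━━━━━━━━━━━━━
                                          
                                          
                                          


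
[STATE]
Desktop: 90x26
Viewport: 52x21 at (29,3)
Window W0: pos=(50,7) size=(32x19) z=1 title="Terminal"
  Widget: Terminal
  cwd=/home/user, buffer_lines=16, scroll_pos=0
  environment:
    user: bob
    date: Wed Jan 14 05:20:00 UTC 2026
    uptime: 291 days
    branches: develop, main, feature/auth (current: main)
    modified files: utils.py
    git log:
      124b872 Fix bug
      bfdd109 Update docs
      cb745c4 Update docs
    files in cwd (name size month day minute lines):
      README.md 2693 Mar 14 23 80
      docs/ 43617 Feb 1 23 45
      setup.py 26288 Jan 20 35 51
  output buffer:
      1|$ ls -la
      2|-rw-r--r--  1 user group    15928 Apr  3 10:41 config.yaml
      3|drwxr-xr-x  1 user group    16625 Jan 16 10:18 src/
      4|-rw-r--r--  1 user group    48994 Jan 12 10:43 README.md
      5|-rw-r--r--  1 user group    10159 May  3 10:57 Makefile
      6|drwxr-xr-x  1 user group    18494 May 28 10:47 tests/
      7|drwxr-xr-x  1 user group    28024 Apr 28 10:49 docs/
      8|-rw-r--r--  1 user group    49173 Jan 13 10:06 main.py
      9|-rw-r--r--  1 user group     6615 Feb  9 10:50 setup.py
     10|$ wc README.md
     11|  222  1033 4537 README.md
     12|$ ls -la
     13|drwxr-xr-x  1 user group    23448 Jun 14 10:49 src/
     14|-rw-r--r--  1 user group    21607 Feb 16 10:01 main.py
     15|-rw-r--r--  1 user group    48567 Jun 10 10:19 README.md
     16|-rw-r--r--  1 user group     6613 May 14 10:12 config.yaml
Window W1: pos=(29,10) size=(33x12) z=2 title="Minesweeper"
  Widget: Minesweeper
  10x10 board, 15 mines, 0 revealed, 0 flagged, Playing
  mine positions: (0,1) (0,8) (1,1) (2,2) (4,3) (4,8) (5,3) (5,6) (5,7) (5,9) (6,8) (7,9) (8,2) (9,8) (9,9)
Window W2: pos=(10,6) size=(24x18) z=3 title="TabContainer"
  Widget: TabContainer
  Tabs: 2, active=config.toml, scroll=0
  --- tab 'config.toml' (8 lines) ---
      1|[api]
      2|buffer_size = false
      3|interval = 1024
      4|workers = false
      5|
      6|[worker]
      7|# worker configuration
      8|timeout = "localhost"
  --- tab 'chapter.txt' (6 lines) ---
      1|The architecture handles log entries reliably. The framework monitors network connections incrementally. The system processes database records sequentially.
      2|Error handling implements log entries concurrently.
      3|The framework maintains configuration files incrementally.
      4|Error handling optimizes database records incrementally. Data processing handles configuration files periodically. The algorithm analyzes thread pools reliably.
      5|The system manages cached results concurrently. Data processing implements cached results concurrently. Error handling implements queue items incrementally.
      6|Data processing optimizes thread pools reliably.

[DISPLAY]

                                                    
                                                    
                                                    
━━━━┓                                               
    ┃                ┏━━━━━━━━━━━━━━━━━━━━━━━━━━━━━━
────┨                ┃ Terminal                     
pter┃                ┠──────────────────────────────
────┃━━━━━━━━━━━━━━━━━━━━━━━━━━━┓                   
    ┃esweeper                   ┃ 1 user group    15
e   ┃───────────────────────────┨ 1 user group    16
    ┃■■■■■■                     ┃ 1 user group    48
    ┃■■■■■■                     ┃ 1 user group    10
    ┃■■■■■■                     ┃ 1 user group    18
    ┃■■■■■■                     ┃ 1 user group    28
tion┃■■■■■■                     ┃ 1 user group    49
st" ┃■■■■■■                     ┃ 1 user group     6
    ┃■■■■■■                     ┃.md                
    ┃■■■■■■                     ┃ 4537 README.md    
    ┃━━━━━━━━━━━━━━━━━━━━━━━━━━━┛                   
    ┃                ┃drwxr-xr-x  1 user group    23
━━━━┛                ┃-rw-r--r--  1 user group    21


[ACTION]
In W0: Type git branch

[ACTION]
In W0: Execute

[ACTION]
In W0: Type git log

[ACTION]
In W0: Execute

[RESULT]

                                                    
                                                    
                                                    
━━━━┓                                               
    ┃                ┏━━━━━━━━━━━━━━━━━━━━━━━━━━━━━━
────┨                ┃ Terminal                     
pter┃                ┠──────────────────────────────
────┃━━━━━━━━━━━━━━━━━━━━━━━━━━━┓ 4537 README.md    
    ┃esweeper                   ┃                   
e   ┃───────────────────────────┨ 1 user group    23
    ┃■■■■■■                     ┃ 1 user group    21
    ┃■■■■■■                     ┃ 1 user group    48
    ┃■■■■■■                     ┃ 1 user group     6
    ┃■■■■■■                     ┃h                  
tion┃■■■■■■                     ┃                   
st" ┃■■■■■■                     ┃                   
    ┃■■■■■■                     ┃uth                
    ┃■■■■■■                     ┃                   
    ┃━━━━━━━━━━━━━━━━━━━━━━━━━━━┛ bug               
    ┃                ┃bfdd109 Update docs           
━━━━┛                ┃cb745c4 Update docs           
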